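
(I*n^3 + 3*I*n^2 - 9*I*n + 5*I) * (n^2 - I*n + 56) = I*n^5 + n^4 + 3*I*n^4 + 3*n^3 + 47*I*n^3 - 9*n^2 + 173*I*n^2 + 5*n - 504*I*n + 280*I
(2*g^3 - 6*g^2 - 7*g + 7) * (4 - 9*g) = -18*g^4 + 62*g^3 + 39*g^2 - 91*g + 28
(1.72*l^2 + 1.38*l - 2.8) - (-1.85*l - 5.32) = 1.72*l^2 + 3.23*l + 2.52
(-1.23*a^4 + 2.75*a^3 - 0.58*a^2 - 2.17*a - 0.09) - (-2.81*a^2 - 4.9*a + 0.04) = -1.23*a^4 + 2.75*a^3 + 2.23*a^2 + 2.73*a - 0.13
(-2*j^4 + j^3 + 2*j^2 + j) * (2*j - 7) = -4*j^5 + 16*j^4 - 3*j^3 - 12*j^2 - 7*j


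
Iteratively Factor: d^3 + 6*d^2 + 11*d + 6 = (d + 1)*(d^2 + 5*d + 6) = (d + 1)*(d + 2)*(d + 3)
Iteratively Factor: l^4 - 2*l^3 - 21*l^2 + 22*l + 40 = (l + 1)*(l^3 - 3*l^2 - 18*l + 40) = (l + 1)*(l + 4)*(l^2 - 7*l + 10) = (l - 2)*(l + 1)*(l + 4)*(l - 5)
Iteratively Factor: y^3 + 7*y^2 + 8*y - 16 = (y + 4)*(y^2 + 3*y - 4) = (y + 4)^2*(y - 1)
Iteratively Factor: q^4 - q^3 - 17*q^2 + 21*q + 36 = (q - 3)*(q^3 + 2*q^2 - 11*q - 12) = (q - 3)*(q + 4)*(q^2 - 2*q - 3) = (q - 3)^2*(q + 4)*(q + 1)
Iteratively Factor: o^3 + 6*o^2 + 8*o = (o + 4)*(o^2 + 2*o) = o*(o + 4)*(o + 2)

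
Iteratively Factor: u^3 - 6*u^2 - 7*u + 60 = (u + 3)*(u^2 - 9*u + 20) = (u - 4)*(u + 3)*(u - 5)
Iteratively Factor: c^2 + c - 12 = (c + 4)*(c - 3)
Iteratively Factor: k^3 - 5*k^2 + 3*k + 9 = (k + 1)*(k^2 - 6*k + 9) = (k - 3)*(k + 1)*(k - 3)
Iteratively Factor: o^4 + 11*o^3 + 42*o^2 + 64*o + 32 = (o + 4)*(o^3 + 7*o^2 + 14*o + 8) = (o + 1)*(o + 4)*(o^2 + 6*o + 8) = (o + 1)*(o + 2)*(o + 4)*(o + 4)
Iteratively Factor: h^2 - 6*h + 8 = (h - 4)*(h - 2)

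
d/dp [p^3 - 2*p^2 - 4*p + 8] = 3*p^2 - 4*p - 4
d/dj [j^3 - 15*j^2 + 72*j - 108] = 3*j^2 - 30*j + 72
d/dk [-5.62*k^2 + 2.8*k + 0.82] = 2.8 - 11.24*k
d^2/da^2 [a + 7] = 0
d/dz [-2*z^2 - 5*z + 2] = -4*z - 5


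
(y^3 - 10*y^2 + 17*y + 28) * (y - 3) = y^4 - 13*y^3 + 47*y^2 - 23*y - 84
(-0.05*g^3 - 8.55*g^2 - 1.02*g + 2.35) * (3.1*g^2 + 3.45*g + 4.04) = -0.155*g^5 - 26.6775*g^4 - 32.8615*g^3 - 30.776*g^2 + 3.9867*g + 9.494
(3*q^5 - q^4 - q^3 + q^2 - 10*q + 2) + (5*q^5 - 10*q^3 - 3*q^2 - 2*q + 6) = 8*q^5 - q^4 - 11*q^3 - 2*q^2 - 12*q + 8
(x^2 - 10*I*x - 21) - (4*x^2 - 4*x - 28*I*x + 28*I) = -3*x^2 + 4*x + 18*I*x - 21 - 28*I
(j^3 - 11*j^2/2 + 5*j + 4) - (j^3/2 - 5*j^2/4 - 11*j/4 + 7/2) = j^3/2 - 17*j^2/4 + 31*j/4 + 1/2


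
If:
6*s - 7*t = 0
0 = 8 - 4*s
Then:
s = 2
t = 12/7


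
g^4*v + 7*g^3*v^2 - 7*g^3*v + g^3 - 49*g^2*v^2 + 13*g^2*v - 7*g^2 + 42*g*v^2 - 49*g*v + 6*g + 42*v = (g - 6)*(g - 1)*(g + 7*v)*(g*v + 1)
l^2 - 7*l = l*(l - 7)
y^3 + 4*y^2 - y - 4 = (y - 1)*(y + 1)*(y + 4)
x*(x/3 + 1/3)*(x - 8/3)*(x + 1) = x^4/3 - 2*x^3/9 - 13*x^2/9 - 8*x/9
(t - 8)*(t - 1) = t^2 - 9*t + 8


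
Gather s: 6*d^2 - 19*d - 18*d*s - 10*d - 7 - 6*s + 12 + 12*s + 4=6*d^2 - 29*d + s*(6 - 18*d) + 9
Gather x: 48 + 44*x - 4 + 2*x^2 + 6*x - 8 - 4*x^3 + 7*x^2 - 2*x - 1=-4*x^3 + 9*x^2 + 48*x + 35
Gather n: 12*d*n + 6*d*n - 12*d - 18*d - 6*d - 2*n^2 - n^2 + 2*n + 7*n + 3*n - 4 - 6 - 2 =-36*d - 3*n^2 + n*(18*d + 12) - 12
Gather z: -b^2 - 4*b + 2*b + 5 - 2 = -b^2 - 2*b + 3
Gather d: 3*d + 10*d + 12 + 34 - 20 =13*d + 26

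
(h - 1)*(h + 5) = h^2 + 4*h - 5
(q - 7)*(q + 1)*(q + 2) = q^3 - 4*q^2 - 19*q - 14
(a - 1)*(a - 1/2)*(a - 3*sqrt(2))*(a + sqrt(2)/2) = a^4 - 5*sqrt(2)*a^3/2 - 3*a^3/2 - 5*a^2/2 + 15*sqrt(2)*a^2/4 - 5*sqrt(2)*a/4 + 9*a/2 - 3/2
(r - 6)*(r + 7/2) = r^2 - 5*r/2 - 21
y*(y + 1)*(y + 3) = y^3 + 4*y^2 + 3*y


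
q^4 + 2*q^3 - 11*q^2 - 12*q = q*(q - 3)*(q + 1)*(q + 4)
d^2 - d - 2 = (d - 2)*(d + 1)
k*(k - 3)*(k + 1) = k^3 - 2*k^2 - 3*k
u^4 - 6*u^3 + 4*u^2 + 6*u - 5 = (u - 5)*(u - 1)^2*(u + 1)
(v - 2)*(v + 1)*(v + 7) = v^3 + 6*v^2 - 9*v - 14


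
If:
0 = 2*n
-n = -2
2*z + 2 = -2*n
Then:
No Solution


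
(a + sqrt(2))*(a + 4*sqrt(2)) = a^2 + 5*sqrt(2)*a + 8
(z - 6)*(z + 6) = z^2 - 36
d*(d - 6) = d^2 - 6*d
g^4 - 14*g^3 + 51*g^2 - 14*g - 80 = (g - 8)*(g - 5)*(g - 2)*(g + 1)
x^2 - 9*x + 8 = (x - 8)*(x - 1)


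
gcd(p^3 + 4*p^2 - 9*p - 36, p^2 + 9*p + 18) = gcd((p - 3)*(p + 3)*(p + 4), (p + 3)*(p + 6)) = p + 3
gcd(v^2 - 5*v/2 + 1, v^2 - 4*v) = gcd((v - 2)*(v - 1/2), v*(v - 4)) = 1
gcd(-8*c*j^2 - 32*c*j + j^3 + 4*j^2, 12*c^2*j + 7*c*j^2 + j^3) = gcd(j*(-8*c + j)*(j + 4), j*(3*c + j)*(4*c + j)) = j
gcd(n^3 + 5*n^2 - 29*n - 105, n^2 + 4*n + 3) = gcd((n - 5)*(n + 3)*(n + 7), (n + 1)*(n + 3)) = n + 3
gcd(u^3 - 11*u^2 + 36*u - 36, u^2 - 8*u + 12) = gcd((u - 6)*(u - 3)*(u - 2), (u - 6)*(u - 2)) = u^2 - 8*u + 12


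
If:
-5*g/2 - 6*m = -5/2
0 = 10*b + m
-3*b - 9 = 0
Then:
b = -3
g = -71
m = 30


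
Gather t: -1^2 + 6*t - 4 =6*t - 5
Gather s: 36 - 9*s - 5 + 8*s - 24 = 7 - s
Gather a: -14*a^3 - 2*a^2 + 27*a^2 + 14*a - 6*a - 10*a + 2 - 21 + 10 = -14*a^3 + 25*a^2 - 2*a - 9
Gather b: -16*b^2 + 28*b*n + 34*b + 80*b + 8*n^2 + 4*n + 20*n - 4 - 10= -16*b^2 + b*(28*n + 114) + 8*n^2 + 24*n - 14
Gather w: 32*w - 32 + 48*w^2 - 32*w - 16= 48*w^2 - 48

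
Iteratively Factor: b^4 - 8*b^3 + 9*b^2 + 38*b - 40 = (b - 4)*(b^3 - 4*b^2 - 7*b + 10) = (b - 5)*(b - 4)*(b^2 + b - 2) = (b - 5)*(b - 4)*(b + 2)*(b - 1)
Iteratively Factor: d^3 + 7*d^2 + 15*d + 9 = (d + 1)*(d^2 + 6*d + 9) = (d + 1)*(d + 3)*(d + 3)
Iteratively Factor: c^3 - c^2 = (c)*(c^2 - c) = c*(c - 1)*(c)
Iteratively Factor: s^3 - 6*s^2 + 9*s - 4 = (s - 1)*(s^2 - 5*s + 4) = (s - 4)*(s - 1)*(s - 1)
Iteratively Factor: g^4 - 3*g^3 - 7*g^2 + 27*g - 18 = (g - 1)*(g^3 - 2*g^2 - 9*g + 18) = (g - 1)*(g + 3)*(g^2 - 5*g + 6) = (g - 2)*(g - 1)*(g + 3)*(g - 3)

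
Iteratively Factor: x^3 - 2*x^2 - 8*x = (x + 2)*(x^2 - 4*x) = (x - 4)*(x + 2)*(x)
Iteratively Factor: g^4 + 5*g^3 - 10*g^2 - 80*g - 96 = (g + 2)*(g^3 + 3*g^2 - 16*g - 48) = (g + 2)*(g + 4)*(g^2 - g - 12) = (g + 2)*(g + 3)*(g + 4)*(g - 4)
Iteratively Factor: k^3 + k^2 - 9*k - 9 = (k - 3)*(k^2 + 4*k + 3) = (k - 3)*(k + 3)*(k + 1)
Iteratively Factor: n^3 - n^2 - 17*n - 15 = (n + 1)*(n^2 - 2*n - 15) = (n - 5)*(n + 1)*(n + 3)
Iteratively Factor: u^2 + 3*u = (u + 3)*(u)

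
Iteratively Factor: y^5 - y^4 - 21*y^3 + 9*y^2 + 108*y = (y + 3)*(y^4 - 4*y^3 - 9*y^2 + 36*y) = (y - 3)*(y + 3)*(y^3 - y^2 - 12*y) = (y - 4)*(y - 3)*(y + 3)*(y^2 + 3*y) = y*(y - 4)*(y - 3)*(y + 3)*(y + 3)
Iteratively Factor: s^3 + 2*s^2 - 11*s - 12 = (s + 4)*(s^2 - 2*s - 3) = (s + 1)*(s + 4)*(s - 3)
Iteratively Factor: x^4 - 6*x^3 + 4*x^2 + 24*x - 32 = (x - 2)*(x^3 - 4*x^2 - 4*x + 16) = (x - 4)*(x - 2)*(x^2 - 4) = (x - 4)*(x - 2)^2*(x + 2)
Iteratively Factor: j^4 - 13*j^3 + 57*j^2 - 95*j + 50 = (j - 5)*(j^3 - 8*j^2 + 17*j - 10) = (j - 5)*(j - 1)*(j^2 - 7*j + 10) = (j - 5)^2*(j - 1)*(j - 2)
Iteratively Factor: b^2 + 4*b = (b + 4)*(b)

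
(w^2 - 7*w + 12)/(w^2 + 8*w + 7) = (w^2 - 7*w + 12)/(w^2 + 8*w + 7)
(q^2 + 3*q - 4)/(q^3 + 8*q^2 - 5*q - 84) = (q - 1)/(q^2 + 4*q - 21)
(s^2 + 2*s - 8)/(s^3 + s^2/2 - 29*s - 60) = 2*(s - 2)/(2*s^2 - 7*s - 30)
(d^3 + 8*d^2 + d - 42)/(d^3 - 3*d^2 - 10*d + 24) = (d + 7)/(d - 4)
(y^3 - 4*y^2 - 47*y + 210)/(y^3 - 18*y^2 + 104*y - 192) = (y^2 + 2*y - 35)/(y^2 - 12*y + 32)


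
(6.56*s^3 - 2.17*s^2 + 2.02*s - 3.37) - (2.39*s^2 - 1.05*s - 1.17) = 6.56*s^3 - 4.56*s^2 + 3.07*s - 2.2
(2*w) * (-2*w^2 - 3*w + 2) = -4*w^3 - 6*w^2 + 4*w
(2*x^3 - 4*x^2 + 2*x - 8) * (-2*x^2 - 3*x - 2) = -4*x^5 + 2*x^4 + 4*x^3 + 18*x^2 + 20*x + 16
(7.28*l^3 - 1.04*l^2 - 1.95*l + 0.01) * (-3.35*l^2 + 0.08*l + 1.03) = -24.388*l^5 + 4.0664*l^4 + 13.9477*l^3 - 1.2607*l^2 - 2.0077*l + 0.0103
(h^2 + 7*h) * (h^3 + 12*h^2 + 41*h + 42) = h^5 + 19*h^4 + 125*h^3 + 329*h^2 + 294*h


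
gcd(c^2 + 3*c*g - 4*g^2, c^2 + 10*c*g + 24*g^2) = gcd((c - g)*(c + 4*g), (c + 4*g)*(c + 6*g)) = c + 4*g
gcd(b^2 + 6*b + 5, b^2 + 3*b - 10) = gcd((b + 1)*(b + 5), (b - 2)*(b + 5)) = b + 5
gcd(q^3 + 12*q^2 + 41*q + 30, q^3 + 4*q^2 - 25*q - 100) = q + 5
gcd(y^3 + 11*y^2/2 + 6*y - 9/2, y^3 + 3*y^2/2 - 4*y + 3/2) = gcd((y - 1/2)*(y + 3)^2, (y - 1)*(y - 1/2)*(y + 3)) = y^2 + 5*y/2 - 3/2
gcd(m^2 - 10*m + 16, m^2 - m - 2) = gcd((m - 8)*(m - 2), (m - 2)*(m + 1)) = m - 2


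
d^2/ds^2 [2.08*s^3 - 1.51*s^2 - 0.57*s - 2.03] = 12.48*s - 3.02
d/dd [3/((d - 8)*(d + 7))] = 3*(1 - 2*d)/(d^4 - 2*d^3 - 111*d^2 + 112*d + 3136)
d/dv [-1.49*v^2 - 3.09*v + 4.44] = -2.98*v - 3.09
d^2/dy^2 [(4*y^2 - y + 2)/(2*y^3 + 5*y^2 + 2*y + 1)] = 2*(16*y^6 - 12*y^5 - 30*y^4 + 43*y^3 + 126*y^2 + 63*y + 4)/(8*y^9 + 60*y^8 + 174*y^7 + 257*y^6 + 234*y^5 + 159*y^4 + 74*y^3 + 27*y^2 + 6*y + 1)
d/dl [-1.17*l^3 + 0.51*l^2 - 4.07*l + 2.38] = -3.51*l^2 + 1.02*l - 4.07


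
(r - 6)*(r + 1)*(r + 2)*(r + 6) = r^4 + 3*r^3 - 34*r^2 - 108*r - 72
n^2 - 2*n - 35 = (n - 7)*(n + 5)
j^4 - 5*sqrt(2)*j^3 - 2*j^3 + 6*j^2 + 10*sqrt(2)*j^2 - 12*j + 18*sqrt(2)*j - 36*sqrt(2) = (j - 2)*(j - 3*sqrt(2))^2*(j + sqrt(2))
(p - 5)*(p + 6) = p^2 + p - 30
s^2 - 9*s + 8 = (s - 8)*(s - 1)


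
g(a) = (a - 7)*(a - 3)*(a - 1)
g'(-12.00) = 727.00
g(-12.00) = -3705.00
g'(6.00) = 7.00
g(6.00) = -15.00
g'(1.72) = 2.04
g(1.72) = 4.87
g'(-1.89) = 83.30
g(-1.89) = -125.63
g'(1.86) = 0.46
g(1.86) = 5.04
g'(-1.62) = 74.51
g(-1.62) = -104.34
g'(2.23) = -3.14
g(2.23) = 4.52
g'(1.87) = 0.35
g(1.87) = 5.04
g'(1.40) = 6.08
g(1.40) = 3.58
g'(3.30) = -8.93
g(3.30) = -2.55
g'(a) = (a - 7)*(a - 3) + (a - 7)*(a - 1) + (a - 3)*(a - 1)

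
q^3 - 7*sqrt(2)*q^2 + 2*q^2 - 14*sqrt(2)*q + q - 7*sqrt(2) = (q + 1)^2*(q - 7*sqrt(2))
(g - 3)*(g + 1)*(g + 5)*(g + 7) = g^4 + 10*g^3 + 8*g^2 - 106*g - 105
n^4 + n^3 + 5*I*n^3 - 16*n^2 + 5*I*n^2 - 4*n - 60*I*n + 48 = (n - 3)*(n + 4)*(n + I)*(n + 4*I)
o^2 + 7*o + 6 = (o + 1)*(o + 6)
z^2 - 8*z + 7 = (z - 7)*(z - 1)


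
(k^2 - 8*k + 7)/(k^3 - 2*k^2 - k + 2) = (k - 7)/(k^2 - k - 2)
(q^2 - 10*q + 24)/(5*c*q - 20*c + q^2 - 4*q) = (q - 6)/(5*c + q)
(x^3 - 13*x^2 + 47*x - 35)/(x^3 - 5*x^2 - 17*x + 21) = (x - 5)/(x + 3)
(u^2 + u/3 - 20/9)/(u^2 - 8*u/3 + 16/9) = (3*u + 5)/(3*u - 4)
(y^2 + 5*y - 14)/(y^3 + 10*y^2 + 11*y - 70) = 1/(y + 5)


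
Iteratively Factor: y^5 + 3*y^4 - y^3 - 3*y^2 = (y - 1)*(y^4 + 4*y^3 + 3*y^2) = (y - 1)*(y + 3)*(y^3 + y^2) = y*(y - 1)*(y + 3)*(y^2 + y) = y^2*(y - 1)*(y + 3)*(y + 1)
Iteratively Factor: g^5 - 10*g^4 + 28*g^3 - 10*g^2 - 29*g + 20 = (g + 1)*(g^4 - 11*g^3 + 39*g^2 - 49*g + 20) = (g - 5)*(g + 1)*(g^3 - 6*g^2 + 9*g - 4) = (g - 5)*(g - 1)*(g + 1)*(g^2 - 5*g + 4) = (g - 5)*(g - 1)^2*(g + 1)*(g - 4)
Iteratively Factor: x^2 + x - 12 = (x + 4)*(x - 3)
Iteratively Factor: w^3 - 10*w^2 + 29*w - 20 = (w - 1)*(w^2 - 9*w + 20) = (w - 5)*(w - 1)*(w - 4)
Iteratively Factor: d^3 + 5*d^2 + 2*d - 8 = (d - 1)*(d^2 + 6*d + 8) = (d - 1)*(d + 2)*(d + 4)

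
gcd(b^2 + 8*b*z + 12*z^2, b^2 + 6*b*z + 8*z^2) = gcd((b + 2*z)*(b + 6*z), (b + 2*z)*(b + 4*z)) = b + 2*z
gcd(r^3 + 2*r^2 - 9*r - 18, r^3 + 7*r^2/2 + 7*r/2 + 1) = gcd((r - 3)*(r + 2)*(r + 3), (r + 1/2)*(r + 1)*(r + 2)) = r + 2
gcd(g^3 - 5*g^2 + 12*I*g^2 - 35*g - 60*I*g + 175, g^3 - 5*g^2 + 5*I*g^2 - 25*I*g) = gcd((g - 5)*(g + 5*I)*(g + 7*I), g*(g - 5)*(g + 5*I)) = g^2 + g*(-5 + 5*I) - 25*I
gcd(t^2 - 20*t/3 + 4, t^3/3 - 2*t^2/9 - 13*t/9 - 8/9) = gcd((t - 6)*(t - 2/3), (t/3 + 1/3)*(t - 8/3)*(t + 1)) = 1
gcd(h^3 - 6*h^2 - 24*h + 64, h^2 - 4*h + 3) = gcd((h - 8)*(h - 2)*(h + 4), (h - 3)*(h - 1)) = 1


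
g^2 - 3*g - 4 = (g - 4)*(g + 1)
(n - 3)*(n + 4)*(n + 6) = n^3 + 7*n^2 - 6*n - 72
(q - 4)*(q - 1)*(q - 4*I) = q^3 - 5*q^2 - 4*I*q^2 + 4*q + 20*I*q - 16*I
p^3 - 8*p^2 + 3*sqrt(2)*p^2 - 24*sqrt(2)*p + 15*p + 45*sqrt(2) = (p - 5)*(p - 3)*(p + 3*sqrt(2))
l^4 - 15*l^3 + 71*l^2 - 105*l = l*(l - 7)*(l - 5)*(l - 3)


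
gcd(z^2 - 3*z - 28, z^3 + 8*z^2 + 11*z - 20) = z + 4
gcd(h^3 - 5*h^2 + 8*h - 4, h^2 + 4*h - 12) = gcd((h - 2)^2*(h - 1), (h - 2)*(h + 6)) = h - 2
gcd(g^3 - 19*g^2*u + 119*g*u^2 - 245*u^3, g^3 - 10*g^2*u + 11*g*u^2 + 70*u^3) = g^2 - 12*g*u + 35*u^2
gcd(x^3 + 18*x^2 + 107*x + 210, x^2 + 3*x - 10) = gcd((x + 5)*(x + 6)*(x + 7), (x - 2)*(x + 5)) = x + 5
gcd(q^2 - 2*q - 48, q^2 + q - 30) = q + 6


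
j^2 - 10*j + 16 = (j - 8)*(j - 2)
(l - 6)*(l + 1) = l^2 - 5*l - 6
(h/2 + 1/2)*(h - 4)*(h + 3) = h^3/2 - 13*h/2 - 6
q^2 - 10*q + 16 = (q - 8)*(q - 2)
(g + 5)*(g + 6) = g^2 + 11*g + 30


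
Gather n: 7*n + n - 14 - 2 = 8*n - 16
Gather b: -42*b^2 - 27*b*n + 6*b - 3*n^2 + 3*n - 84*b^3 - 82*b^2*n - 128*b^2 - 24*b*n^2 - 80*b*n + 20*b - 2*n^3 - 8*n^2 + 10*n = -84*b^3 + b^2*(-82*n - 170) + b*(-24*n^2 - 107*n + 26) - 2*n^3 - 11*n^2 + 13*n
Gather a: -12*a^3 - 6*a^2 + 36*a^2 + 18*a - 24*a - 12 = -12*a^3 + 30*a^2 - 6*a - 12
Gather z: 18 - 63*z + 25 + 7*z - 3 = 40 - 56*z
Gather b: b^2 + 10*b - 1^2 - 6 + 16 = b^2 + 10*b + 9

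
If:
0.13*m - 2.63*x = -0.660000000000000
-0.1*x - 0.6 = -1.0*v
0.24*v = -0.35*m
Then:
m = -0.43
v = 0.62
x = 0.23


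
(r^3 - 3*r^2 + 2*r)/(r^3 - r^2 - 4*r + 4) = r/(r + 2)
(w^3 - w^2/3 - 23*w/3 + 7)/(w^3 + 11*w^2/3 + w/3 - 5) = (3*w - 7)/(3*w + 5)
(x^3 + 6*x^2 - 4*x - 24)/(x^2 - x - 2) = (x^2 + 8*x + 12)/(x + 1)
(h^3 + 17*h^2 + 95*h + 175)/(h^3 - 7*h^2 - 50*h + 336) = (h^2 + 10*h + 25)/(h^2 - 14*h + 48)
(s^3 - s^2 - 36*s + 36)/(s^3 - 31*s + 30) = (s - 6)/(s - 5)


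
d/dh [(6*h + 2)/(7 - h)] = 44/(h - 7)^2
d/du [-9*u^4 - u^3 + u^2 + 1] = u*(-36*u^2 - 3*u + 2)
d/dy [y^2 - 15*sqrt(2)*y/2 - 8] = 2*y - 15*sqrt(2)/2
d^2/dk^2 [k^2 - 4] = 2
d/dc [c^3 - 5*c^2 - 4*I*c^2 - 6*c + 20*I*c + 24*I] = 3*c^2 - 10*c - 8*I*c - 6 + 20*I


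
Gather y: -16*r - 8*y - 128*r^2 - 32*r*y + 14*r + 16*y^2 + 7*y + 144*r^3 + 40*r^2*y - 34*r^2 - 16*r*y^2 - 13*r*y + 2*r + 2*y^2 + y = 144*r^3 - 162*r^2 + y^2*(18 - 16*r) + y*(40*r^2 - 45*r)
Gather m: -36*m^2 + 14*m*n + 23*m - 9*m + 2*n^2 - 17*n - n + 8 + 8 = -36*m^2 + m*(14*n + 14) + 2*n^2 - 18*n + 16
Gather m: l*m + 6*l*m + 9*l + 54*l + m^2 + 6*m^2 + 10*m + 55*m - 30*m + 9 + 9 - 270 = 63*l + 7*m^2 + m*(7*l + 35) - 252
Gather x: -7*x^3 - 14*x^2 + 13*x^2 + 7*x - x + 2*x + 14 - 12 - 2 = -7*x^3 - x^2 + 8*x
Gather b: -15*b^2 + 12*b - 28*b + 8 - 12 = -15*b^2 - 16*b - 4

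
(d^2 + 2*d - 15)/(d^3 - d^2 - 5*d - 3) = (d + 5)/(d^2 + 2*d + 1)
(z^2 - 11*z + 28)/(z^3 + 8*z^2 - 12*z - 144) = (z - 7)/(z^2 + 12*z + 36)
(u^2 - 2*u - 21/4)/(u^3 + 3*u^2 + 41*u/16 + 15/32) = 8*(2*u - 7)/(16*u^2 + 24*u + 5)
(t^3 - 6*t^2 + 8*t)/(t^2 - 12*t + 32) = t*(t - 2)/(t - 8)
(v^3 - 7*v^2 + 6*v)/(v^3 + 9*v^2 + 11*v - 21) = v*(v - 6)/(v^2 + 10*v + 21)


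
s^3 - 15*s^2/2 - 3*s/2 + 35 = (s - 7)*(s - 5/2)*(s + 2)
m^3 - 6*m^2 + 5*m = m*(m - 5)*(m - 1)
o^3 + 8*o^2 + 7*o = o*(o + 1)*(o + 7)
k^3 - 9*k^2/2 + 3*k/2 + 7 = (k - 7/2)*(k - 2)*(k + 1)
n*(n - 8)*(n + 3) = n^3 - 5*n^2 - 24*n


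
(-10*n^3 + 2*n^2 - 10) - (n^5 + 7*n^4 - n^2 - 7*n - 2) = -n^5 - 7*n^4 - 10*n^3 + 3*n^2 + 7*n - 8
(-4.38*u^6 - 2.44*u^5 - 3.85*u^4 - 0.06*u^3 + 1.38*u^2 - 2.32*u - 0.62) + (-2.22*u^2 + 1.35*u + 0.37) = -4.38*u^6 - 2.44*u^5 - 3.85*u^4 - 0.06*u^3 - 0.84*u^2 - 0.97*u - 0.25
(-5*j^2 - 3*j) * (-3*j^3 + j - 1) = 15*j^5 + 9*j^4 - 5*j^3 + 2*j^2 + 3*j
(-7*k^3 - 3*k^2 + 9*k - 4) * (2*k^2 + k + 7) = -14*k^5 - 13*k^4 - 34*k^3 - 20*k^2 + 59*k - 28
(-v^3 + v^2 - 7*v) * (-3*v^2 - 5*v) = 3*v^5 + 2*v^4 + 16*v^3 + 35*v^2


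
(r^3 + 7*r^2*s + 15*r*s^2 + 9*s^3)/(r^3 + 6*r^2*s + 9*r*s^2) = (r + s)/r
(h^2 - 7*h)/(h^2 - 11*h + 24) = h*(h - 7)/(h^2 - 11*h + 24)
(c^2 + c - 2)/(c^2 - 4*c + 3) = (c + 2)/(c - 3)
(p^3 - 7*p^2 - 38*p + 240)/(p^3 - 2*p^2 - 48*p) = (p - 5)/p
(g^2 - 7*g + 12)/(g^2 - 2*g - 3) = (g - 4)/(g + 1)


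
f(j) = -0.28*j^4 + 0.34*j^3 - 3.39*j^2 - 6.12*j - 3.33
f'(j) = -1.12*j^3 + 1.02*j^2 - 6.78*j - 6.12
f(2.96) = -63.82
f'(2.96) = -46.30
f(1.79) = -26.07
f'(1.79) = -21.41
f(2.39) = -41.82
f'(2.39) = -31.79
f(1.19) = -15.40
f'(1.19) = -14.63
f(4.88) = -233.21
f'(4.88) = -145.08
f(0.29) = -5.38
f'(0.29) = -8.03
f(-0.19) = -2.29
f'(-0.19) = -4.79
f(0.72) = -9.44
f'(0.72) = -10.89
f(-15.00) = -15996.78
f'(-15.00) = 4105.08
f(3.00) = -65.70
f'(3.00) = -47.52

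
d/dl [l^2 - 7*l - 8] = 2*l - 7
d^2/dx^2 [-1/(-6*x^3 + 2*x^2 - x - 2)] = 2*(2*(1 - 9*x)*(6*x^3 - 2*x^2 + x + 2) + (18*x^2 - 4*x + 1)^2)/(6*x^3 - 2*x^2 + x + 2)^3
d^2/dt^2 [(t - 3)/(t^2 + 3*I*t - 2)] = 2*((t - 3)*(2*t + 3*I)^2 + 3*(-t + 1 - I)*(t^2 + 3*I*t - 2))/(t^2 + 3*I*t - 2)^3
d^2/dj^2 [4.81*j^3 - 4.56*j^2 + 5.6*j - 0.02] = 28.86*j - 9.12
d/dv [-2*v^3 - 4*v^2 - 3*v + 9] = -6*v^2 - 8*v - 3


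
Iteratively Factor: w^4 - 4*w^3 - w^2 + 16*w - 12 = (w - 2)*(w^3 - 2*w^2 - 5*w + 6) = (w - 2)*(w - 1)*(w^2 - w - 6) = (w - 2)*(w - 1)*(w + 2)*(w - 3)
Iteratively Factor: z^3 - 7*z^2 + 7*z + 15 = (z - 3)*(z^2 - 4*z - 5) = (z - 3)*(z + 1)*(z - 5)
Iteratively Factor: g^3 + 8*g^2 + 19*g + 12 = (g + 4)*(g^2 + 4*g + 3) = (g + 1)*(g + 4)*(g + 3)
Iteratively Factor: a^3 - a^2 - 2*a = (a + 1)*(a^2 - 2*a) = a*(a + 1)*(a - 2)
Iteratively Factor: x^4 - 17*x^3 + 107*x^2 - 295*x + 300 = (x - 5)*(x^3 - 12*x^2 + 47*x - 60) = (x - 5)*(x - 4)*(x^2 - 8*x + 15) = (x - 5)*(x - 4)*(x - 3)*(x - 5)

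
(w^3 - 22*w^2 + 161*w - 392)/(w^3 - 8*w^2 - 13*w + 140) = (w^2 - 15*w + 56)/(w^2 - w - 20)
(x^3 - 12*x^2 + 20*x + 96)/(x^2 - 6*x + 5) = (x^3 - 12*x^2 + 20*x + 96)/(x^2 - 6*x + 5)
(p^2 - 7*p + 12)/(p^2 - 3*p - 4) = (p - 3)/(p + 1)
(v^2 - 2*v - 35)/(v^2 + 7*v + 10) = (v - 7)/(v + 2)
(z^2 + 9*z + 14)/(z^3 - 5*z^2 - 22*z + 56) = (z^2 + 9*z + 14)/(z^3 - 5*z^2 - 22*z + 56)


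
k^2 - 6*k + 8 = (k - 4)*(k - 2)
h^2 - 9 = (h - 3)*(h + 3)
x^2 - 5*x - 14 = (x - 7)*(x + 2)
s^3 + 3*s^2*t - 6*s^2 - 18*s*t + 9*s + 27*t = (s - 3)^2*(s + 3*t)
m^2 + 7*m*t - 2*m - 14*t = (m - 2)*(m + 7*t)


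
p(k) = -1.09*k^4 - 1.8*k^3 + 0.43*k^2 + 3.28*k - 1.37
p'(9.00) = -3604.82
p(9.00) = -8400.71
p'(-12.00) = 6749.44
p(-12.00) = -19470.65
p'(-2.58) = 39.99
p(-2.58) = -24.35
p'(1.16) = -9.79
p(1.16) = -1.77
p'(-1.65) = 6.75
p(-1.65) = -5.60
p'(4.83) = -609.82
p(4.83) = -771.54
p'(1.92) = -45.83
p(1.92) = -21.04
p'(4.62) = -537.95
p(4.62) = -651.12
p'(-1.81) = 9.89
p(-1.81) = -6.92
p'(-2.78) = 52.83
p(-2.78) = -33.60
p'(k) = -4.36*k^3 - 5.4*k^2 + 0.86*k + 3.28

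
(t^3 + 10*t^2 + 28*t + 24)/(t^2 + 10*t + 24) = (t^2 + 4*t + 4)/(t + 4)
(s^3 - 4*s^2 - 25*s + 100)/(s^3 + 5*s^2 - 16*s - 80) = (s - 5)/(s + 4)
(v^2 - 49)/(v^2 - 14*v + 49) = (v + 7)/(v - 7)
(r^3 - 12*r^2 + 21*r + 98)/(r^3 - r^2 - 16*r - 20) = (r^2 - 14*r + 49)/(r^2 - 3*r - 10)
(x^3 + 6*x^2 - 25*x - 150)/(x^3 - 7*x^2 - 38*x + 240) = (x + 5)/(x - 8)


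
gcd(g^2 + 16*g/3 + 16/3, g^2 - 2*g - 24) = g + 4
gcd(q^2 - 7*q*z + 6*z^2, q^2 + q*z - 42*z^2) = -q + 6*z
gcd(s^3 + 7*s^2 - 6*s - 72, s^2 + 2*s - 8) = s + 4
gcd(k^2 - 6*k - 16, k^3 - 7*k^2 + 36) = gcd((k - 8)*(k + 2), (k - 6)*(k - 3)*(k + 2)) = k + 2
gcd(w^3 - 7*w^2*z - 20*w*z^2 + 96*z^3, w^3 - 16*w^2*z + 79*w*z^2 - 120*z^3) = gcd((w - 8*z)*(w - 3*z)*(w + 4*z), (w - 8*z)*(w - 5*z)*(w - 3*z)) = w^2 - 11*w*z + 24*z^2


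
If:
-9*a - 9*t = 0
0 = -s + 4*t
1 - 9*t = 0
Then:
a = -1/9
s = 4/9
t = 1/9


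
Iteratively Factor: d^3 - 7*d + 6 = (d - 2)*(d^2 + 2*d - 3) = (d - 2)*(d - 1)*(d + 3)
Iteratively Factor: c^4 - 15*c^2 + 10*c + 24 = (c + 4)*(c^3 - 4*c^2 + c + 6) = (c - 2)*(c + 4)*(c^2 - 2*c - 3) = (c - 2)*(c + 1)*(c + 4)*(c - 3)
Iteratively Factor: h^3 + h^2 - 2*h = (h + 2)*(h^2 - h) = h*(h + 2)*(h - 1)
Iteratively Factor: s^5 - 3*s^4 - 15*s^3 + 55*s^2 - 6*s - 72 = (s - 3)*(s^4 - 15*s^2 + 10*s + 24) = (s - 3)*(s + 4)*(s^3 - 4*s^2 + s + 6) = (s - 3)*(s - 2)*(s + 4)*(s^2 - 2*s - 3) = (s - 3)^2*(s - 2)*(s + 4)*(s + 1)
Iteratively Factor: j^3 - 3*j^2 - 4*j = (j + 1)*(j^2 - 4*j) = (j - 4)*(j + 1)*(j)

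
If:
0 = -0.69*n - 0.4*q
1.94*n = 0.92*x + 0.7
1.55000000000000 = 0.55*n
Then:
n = 2.82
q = -4.86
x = 5.18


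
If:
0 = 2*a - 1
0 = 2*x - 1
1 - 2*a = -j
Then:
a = 1/2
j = 0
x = 1/2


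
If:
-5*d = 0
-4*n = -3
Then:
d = 0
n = 3/4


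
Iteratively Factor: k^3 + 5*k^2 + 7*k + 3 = (k + 1)*(k^2 + 4*k + 3) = (k + 1)^2*(k + 3)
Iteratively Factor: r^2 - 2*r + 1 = (r - 1)*(r - 1)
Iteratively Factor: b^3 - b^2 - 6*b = (b)*(b^2 - b - 6) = b*(b - 3)*(b + 2)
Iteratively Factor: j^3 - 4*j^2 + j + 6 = (j - 2)*(j^2 - 2*j - 3) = (j - 2)*(j + 1)*(j - 3)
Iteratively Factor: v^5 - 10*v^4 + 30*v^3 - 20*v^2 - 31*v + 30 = (v - 2)*(v^4 - 8*v^3 + 14*v^2 + 8*v - 15) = (v - 2)*(v - 1)*(v^3 - 7*v^2 + 7*v + 15) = (v - 3)*(v - 2)*(v - 1)*(v^2 - 4*v - 5) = (v - 5)*(v - 3)*(v - 2)*(v - 1)*(v + 1)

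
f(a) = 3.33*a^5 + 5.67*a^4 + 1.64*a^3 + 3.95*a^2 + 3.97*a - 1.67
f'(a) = 16.65*a^4 + 22.68*a^3 + 4.92*a^2 + 7.9*a + 3.97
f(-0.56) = -2.57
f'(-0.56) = -1.26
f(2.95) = 1259.90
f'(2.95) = 1913.30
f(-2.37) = -80.83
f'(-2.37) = 236.27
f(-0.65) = -2.41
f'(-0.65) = -2.34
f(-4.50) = -3908.72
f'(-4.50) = 4828.88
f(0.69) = 5.29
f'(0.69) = 22.99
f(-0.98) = -1.09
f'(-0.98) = -5.04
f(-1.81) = -9.47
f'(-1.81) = 50.00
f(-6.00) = -18783.29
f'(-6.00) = 16813.21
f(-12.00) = -713351.87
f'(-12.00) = 306681.01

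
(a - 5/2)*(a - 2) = a^2 - 9*a/2 + 5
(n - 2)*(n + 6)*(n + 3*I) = n^3 + 4*n^2 + 3*I*n^2 - 12*n + 12*I*n - 36*I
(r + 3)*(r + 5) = r^2 + 8*r + 15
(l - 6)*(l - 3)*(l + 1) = l^3 - 8*l^2 + 9*l + 18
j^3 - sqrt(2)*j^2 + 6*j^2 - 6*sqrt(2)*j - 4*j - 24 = (j + 6)*(j - 2*sqrt(2))*(j + sqrt(2))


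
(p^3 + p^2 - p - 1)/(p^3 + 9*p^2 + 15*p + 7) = (p - 1)/(p + 7)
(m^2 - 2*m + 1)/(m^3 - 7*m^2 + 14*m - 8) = (m - 1)/(m^2 - 6*m + 8)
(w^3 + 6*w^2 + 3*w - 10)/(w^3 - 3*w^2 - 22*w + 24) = (w^2 + 7*w + 10)/(w^2 - 2*w - 24)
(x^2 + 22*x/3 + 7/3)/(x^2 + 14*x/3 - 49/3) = (3*x + 1)/(3*x - 7)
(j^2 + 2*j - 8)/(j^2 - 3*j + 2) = (j + 4)/(j - 1)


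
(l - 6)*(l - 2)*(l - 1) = l^3 - 9*l^2 + 20*l - 12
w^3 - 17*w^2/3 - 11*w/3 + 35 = (w - 5)*(w - 3)*(w + 7/3)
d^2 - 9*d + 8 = (d - 8)*(d - 1)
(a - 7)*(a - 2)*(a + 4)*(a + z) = a^4 + a^3*z - 5*a^3 - 5*a^2*z - 22*a^2 - 22*a*z + 56*a + 56*z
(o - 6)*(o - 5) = o^2 - 11*o + 30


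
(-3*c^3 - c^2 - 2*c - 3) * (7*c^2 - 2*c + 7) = -21*c^5 - c^4 - 33*c^3 - 24*c^2 - 8*c - 21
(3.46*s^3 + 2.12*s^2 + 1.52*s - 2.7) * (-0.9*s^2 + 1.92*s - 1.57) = -3.114*s^5 + 4.7352*s^4 - 2.7298*s^3 + 2.02*s^2 - 7.5704*s + 4.239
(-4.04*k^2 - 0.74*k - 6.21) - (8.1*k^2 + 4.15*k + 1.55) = -12.14*k^2 - 4.89*k - 7.76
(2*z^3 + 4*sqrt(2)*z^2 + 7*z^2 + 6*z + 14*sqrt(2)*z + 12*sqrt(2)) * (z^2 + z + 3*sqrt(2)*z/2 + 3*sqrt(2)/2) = 2*z^5 + 9*z^4 + 7*sqrt(2)*z^4 + 25*z^3 + 63*sqrt(2)*z^3/2 + 60*z^2 + 91*sqrt(2)*z^2/2 + 21*sqrt(2)*z + 78*z + 36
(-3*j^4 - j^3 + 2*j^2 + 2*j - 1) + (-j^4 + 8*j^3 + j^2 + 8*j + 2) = -4*j^4 + 7*j^3 + 3*j^2 + 10*j + 1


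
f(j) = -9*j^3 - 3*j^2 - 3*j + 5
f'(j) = -27*j^2 - 6*j - 3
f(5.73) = -1803.88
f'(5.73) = -923.87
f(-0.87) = 11.27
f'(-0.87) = -18.22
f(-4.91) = 1012.74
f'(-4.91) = -624.46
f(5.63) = -1713.06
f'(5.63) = -892.60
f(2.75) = -213.11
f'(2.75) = -223.69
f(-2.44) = 125.20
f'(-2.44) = -149.11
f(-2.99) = 227.73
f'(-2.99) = -226.44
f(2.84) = -233.87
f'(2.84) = -237.81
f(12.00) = -16015.00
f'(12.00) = -3963.00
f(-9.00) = 6350.00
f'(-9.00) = -2136.00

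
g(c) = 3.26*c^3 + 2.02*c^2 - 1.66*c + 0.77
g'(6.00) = 374.66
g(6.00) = 767.69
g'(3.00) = 98.48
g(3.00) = 101.99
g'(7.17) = 530.09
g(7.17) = 1294.36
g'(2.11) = 50.41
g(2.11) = 36.88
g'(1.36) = 21.92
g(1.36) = 10.45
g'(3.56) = 136.67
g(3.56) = 167.55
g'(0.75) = 6.87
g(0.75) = 2.04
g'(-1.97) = 28.34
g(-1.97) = -13.04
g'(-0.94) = 3.18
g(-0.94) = 1.41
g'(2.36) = 62.35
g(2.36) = 50.95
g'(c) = 9.78*c^2 + 4.04*c - 1.66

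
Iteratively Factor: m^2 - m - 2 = (m + 1)*(m - 2)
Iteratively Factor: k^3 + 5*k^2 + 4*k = (k)*(k^2 + 5*k + 4) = k*(k + 1)*(k + 4)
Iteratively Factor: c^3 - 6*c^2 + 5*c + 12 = (c - 4)*(c^2 - 2*c - 3) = (c - 4)*(c + 1)*(c - 3)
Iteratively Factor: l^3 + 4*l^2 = (l + 4)*(l^2) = l*(l + 4)*(l)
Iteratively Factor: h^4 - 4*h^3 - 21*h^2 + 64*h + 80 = (h - 4)*(h^3 - 21*h - 20) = (h - 5)*(h - 4)*(h^2 + 5*h + 4) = (h - 5)*(h - 4)*(h + 1)*(h + 4)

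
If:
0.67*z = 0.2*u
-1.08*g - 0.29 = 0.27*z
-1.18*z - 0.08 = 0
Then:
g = -0.25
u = -0.23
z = -0.07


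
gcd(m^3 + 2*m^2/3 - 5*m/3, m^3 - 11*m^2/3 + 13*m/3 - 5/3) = m - 1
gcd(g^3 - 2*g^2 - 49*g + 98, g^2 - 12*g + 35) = g - 7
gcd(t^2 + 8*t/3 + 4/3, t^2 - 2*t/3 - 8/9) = t + 2/3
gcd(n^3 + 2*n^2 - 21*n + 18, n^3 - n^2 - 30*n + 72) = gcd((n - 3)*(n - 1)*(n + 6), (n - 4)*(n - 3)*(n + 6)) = n^2 + 3*n - 18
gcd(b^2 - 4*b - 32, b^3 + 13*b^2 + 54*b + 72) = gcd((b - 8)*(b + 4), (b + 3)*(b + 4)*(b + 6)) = b + 4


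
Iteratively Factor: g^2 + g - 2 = (g + 2)*(g - 1)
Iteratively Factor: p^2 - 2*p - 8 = (p - 4)*(p + 2)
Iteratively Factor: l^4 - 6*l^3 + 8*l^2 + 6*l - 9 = (l - 3)*(l^3 - 3*l^2 - l + 3) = (l - 3)*(l - 1)*(l^2 - 2*l - 3) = (l - 3)*(l - 1)*(l + 1)*(l - 3)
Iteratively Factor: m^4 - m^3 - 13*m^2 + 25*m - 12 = (m - 1)*(m^3 - 13*m + 12) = (m - 1)*(m + 4)*(m^2 - 4*m + 3) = (m - 1)^2*(m + 4)*(m - 3)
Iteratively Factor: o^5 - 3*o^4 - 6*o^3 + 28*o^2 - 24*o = (o - 2)*(o^4 - o^3 - 8*o^2 + 12*o) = (o - 2)^2*(o^3 + o^2 - 6*o) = (o - 2)^3*(o^2 + 3*o) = (o - 2)^3*(o + 3)*(o)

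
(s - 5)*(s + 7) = s^2 + 2*s - 35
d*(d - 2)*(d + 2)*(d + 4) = d^4 + 4*d^3 - 4*d^2 - 16*d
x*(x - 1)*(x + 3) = x^3 + 2*x^2 - 3*x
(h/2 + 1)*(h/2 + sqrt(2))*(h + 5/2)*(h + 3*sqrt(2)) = h^4/4 + 9*h^3/8 + 5*sqrt(2)*h^3/4 + 17*h^2/4 + 45*sqrt(2)*h^2/8 + 25*sqrt(2)*h/4 + 27*h/2 + 15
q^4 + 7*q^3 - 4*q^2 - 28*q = q*(q - 2)*(q + 2)*(q + 7)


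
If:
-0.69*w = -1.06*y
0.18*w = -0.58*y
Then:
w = 0.00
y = 0.00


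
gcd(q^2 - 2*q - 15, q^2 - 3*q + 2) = 1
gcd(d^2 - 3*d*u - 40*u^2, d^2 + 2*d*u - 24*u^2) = 1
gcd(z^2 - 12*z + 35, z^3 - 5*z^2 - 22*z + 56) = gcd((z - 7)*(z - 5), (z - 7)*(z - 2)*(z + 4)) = z - 7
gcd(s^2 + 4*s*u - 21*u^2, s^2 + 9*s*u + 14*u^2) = s + 7*u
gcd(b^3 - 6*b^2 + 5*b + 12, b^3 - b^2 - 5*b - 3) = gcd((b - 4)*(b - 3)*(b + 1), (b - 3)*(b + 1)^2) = b^2 - 2*b - 3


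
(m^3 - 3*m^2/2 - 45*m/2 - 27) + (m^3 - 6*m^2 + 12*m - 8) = 2*m^3 - 15*m^2/2 - 21*m/2 - 35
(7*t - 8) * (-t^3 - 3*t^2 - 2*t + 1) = -7*t^4 - 13*t^3 + 10*t^2 + 23*t - 8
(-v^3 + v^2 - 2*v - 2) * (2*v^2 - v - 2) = -2*v^5 + 3*v^4 - 3*v^3 - 4*v^2 + 6*v + 4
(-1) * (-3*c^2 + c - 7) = 3*c^2 - c + 7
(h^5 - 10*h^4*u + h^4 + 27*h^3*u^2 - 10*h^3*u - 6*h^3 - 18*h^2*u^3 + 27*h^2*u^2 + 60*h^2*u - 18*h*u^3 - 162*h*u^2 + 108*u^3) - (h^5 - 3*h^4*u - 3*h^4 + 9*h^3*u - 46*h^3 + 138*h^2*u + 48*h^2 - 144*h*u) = -7*h^4*u + 4*h^4 + 27*h^3*u^2 - 19*h^3*u + 40*h^3 - 18*h^2*u^3 + 27*h^2*u^2 - 78*h^2*u - 48*h^2 - 18*h*u^3 - 162*h*u^2 + 144*h*u + 108*u^3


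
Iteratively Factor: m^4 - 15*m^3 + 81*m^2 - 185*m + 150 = (m - 3)*(m^3 - 12*m^2 + 45*m - 50) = (m - 5)*(m - 3)*(m^2 - 7*m + 10) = (m - 5)*(m - 3)*(m - 2)*(m - 5)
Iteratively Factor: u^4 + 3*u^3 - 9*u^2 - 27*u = (u + 3)*(u^3 - 9*u) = (u + 3)^2*(u^2 - 3*u) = (u - 3)*(u + 3)^2*(u)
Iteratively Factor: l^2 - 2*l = (l)*(l - 2)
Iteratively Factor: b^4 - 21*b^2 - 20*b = (b)*(b^3 - 21*b - 20) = b*(b + 4)*(b^2 - 4*b - 5) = b*(b - 5)*(b + 4)*(b + 1)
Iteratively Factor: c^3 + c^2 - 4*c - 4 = (c - 2)*(c^2 + 3*c + 2) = (c - 2)*(c + 1)*(c + 2)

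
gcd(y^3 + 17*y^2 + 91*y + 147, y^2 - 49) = y + 7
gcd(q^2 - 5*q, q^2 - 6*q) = q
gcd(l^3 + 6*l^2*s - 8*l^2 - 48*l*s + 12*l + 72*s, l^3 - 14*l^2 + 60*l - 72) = l^2 - 8*l + 12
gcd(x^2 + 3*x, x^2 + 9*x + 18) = x + 3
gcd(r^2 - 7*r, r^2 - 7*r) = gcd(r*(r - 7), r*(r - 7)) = r^2 - 7*r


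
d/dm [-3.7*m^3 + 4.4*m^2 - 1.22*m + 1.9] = -11.1*m^2 + 8.8*m - 1.22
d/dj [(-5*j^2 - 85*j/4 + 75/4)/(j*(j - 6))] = 5*(41*j^2 - 30*j + 90)/(4*j^2*(j^2 - 12*j + 36))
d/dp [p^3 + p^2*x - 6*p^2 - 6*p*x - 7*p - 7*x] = 3*p^2 + 2*p*x - 12*p - 6*x - 7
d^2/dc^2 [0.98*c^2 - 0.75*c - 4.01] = 1.96000000000000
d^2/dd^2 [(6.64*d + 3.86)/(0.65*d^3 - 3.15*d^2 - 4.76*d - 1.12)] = (16.8324*d^5 - 62.0022*d^4 + 46.4055200000001*d^3 + 216.1551*d^2 + 223.566*d + 76.882176)/(0.274625*d^9 - 3.992625*d^8 + 13.315575*d^7 + 25.801125*d^6 - 83.75178*d^5 - 226.66224*d^4 - 206.163776*d^3 - 87.983616*d^2 - 17.912832*d - 1.404928)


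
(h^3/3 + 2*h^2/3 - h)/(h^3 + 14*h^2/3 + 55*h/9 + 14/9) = 3*h*(h^2 + 2*h - 3)/(9*h^3 + 42*h^2 + 55*h + 14)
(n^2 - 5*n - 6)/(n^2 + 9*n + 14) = (n^2 - 5*n - 6)/(n^2 + 9*n + 14)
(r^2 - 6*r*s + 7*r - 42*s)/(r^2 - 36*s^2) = (r + 7)/(r + 6*s)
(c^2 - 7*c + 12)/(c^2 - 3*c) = (c - 4)/c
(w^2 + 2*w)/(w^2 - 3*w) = (w + 2)/(w - 3)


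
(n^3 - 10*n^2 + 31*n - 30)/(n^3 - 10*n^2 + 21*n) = (n^2 - 7*n + 10)/(n*(n - 7))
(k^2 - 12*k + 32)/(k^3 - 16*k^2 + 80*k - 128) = 1/(k - 4)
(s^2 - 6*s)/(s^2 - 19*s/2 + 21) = 2*s/(2*s - 7)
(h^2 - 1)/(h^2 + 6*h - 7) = (h + 1)/(h + 7)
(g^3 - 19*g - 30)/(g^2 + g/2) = 2*(g^3 - 19*g - 30)/(g*(2*g + 1))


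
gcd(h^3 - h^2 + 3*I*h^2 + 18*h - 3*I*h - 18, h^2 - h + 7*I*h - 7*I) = h - 1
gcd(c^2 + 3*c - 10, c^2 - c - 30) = c + 5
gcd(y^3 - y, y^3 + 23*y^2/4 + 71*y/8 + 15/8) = 1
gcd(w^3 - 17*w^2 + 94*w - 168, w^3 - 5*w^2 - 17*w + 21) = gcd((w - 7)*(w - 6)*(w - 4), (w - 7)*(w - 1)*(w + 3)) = w - 7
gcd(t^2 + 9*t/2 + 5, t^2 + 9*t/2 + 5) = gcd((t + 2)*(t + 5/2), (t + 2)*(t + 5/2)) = t^2 + 9*t/2 + 5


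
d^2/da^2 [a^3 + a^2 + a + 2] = 6*a + 2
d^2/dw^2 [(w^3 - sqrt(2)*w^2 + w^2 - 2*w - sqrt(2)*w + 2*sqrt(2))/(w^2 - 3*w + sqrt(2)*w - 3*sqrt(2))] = 4*(-4*sqrt(2)*w^3 + 7*w^3 - 18*w^2 + 21*sqrt(2)*w^2 - 18*sqrt(2)*w + 24*w + 6 + 8*sqrt(2))/(w^6 - 9*w^5 + 3*sqrt(2)*w^5 - 27*sqrt(2)*w^4 + 33*w^4 - 81*w^3 + 83*sqrt(2)*w^3 - 99*sqrt(2)*w^2 + 162*w^2 - 162*w + 54*sqrt(2)*w - 54*sqrt(2))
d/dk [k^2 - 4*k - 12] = 2*k - 4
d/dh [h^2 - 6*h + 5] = 2*h - 6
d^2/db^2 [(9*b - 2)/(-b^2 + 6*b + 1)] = 2*(4*(b - 3)^2*(9*b - 2) + (27*b - 56)*(-b^2 + 6*b + 1))/(-b^2 + 6*b + 1)^3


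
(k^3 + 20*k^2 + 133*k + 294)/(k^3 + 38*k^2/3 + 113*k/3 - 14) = 3*(k + 7)/(3*k - 1)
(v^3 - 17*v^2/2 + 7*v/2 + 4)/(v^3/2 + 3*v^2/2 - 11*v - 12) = (2*v^3 - 17*v^2 + 7*v + 8)/(v^3 + 3*v^2 - 22*v - 24)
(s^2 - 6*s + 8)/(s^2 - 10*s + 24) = (s - 2)/(s - 6)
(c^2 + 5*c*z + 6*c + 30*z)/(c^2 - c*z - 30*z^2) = (-c - 6)/(-c + 6*z)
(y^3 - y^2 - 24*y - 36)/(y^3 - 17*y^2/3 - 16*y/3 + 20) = 3*(y + 3)/(3*y - 5)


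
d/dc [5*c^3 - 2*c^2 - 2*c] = 15*c^2 - 4*c - 2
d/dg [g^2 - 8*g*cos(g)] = 8*g*sin(g) + 2*g - 8*cos(g)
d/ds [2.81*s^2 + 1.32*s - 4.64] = 5.62*s + 1.32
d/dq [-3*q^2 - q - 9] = -6*q - 1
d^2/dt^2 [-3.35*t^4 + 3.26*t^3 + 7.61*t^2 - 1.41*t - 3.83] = -40.2*t^2 + 19.56*t + 15.22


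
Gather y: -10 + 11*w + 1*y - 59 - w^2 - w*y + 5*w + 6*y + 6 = -w^2 + 16*w + y*(7 - w) - 63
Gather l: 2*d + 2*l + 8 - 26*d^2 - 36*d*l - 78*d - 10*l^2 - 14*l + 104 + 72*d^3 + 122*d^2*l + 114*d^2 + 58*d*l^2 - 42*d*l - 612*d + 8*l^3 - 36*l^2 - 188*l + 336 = 72*d^3 + 88*d^2 - 688*d + 8*l^3 + l^2*(58*d - 46) + l*(122*d^2 - 78*d - 200) + 448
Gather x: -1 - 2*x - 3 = -2*x - 4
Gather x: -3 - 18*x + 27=24 - 18*x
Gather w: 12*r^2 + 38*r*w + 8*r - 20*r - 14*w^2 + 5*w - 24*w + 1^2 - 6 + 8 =12*r^2 - 12*r - 14*w^2 + w*(38*r - 19) + 3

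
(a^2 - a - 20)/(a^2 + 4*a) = (a - 5)/a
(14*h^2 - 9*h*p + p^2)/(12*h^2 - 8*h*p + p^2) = (-7*h + p)/(-6*h + p)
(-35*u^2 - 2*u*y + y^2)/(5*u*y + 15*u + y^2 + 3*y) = (-7*u + y)/(y + 3)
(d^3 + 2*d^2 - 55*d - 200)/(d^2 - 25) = (d^2 - 3*d - 40)/(d - 5)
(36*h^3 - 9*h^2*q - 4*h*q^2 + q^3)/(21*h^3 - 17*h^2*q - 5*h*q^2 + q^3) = (12*h^2 - 7*h*q + q^2)/(7*h^2 - 8*h*q + q^2)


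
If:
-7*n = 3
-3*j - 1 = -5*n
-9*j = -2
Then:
No Solution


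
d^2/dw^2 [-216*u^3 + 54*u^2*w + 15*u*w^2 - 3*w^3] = 30*u - 18*w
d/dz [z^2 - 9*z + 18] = 2*z - 9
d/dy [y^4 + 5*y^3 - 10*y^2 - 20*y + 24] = 4*y^3 + 15*y^2 - 20*y - 20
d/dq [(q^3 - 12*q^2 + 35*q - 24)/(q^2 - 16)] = (q^4 - 83*q^2 + 432*q - 560)/(q^4 - 32*q^2 + 256)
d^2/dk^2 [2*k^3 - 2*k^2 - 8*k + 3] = 12*k - 4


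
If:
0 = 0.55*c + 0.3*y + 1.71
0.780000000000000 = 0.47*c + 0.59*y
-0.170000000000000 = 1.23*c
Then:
No Solution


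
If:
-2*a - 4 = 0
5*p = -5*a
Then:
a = -2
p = 2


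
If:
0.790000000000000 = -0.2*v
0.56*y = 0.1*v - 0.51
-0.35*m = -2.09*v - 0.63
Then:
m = -21.79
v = -3.95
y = -1.62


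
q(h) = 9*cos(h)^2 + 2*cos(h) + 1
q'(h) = -18*sin(h)*cos(h) - 2*sin(h)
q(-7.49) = 2.85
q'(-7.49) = 7.86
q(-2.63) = 6.10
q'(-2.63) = -6.70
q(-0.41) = 10.40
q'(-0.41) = 7.38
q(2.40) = 4.42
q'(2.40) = 7.61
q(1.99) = 1.68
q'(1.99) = 4.87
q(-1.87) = 1.19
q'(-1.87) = -3.16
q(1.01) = 4.61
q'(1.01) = -9.80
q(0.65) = 8.30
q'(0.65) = -9.88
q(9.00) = 6.65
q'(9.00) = 5.93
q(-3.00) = 7.84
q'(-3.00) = -2.23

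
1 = 1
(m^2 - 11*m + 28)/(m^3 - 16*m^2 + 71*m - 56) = (m - 4)/(m^2 - 9*m + 8)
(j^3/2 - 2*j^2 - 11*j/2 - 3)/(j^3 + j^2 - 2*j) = (j^3 - 4*j^2 - 11*j - 6)/(2*j*(j^2 + j - 2))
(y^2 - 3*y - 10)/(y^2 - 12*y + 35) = (y + 2)/(y - 7)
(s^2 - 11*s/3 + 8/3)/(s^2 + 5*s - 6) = (s - 8/3)/(s + 6)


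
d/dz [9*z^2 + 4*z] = 18*z + 4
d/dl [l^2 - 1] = 2*l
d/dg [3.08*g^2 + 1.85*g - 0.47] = 6.16*g + 1.85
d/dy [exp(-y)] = -exp(-y)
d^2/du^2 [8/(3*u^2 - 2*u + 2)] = 16*(-9*u^2 + 6*u + 4*(3*u - 1)^2 - 6)/(3*u^2 - 2*u + 2)^3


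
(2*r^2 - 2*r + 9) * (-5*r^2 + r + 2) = -10*r^4 + 12*r^3 - 43*r^2 + 5*r + 18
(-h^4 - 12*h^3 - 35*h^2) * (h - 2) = -h^5 - 10*h^4 - 11*h^3 + 70*h^2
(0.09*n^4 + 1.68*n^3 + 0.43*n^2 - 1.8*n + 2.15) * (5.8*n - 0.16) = 0.522*n^5 + 9.7296*n^4 + 2.2252*n^3 - 10.5088*n^2 + 12.758*n - 0.344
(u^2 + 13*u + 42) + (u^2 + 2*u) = 2*u^2 + 15*u + 42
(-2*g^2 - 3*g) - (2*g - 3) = -2*g^2 - 5*g + 3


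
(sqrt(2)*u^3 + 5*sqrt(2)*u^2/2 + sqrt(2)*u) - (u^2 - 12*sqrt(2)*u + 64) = sqrt(2)*u^3 - u^2 + 5*sqrt(2)*u^2/2 + 13*sqrt(2)*u - 64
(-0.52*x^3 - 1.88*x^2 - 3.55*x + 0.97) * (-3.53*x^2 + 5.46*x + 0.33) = 1.8356*x^5 + 3.7972*x^4 + 2.0951*x^3 - 23.4275*x^2 + 4.1247*x + 0.3201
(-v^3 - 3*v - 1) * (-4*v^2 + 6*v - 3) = 4*v^5 - 6*v^4 + 15*v^3 - 14*v^2 + 3*v + 3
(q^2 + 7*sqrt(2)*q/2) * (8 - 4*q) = -4*q^3 - 14*sqrt(2)*q^2 + 8*q^2 + 28*sqrt(2)*q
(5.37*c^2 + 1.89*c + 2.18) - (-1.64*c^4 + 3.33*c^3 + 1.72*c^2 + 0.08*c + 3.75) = 1.64*c^4 - 3.33*c^3 + 3.65*c^2 + 1.81*c - 1.57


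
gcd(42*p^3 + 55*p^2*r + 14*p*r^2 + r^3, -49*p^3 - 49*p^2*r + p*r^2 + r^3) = 7*p^2 + 8*p*r + r^2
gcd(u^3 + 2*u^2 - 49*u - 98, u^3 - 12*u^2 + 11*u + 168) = u - 7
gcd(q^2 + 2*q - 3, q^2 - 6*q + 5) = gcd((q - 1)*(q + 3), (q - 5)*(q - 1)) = q - 1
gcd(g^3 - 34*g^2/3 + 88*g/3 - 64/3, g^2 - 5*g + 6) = g - 2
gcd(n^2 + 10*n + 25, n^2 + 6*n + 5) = n + 5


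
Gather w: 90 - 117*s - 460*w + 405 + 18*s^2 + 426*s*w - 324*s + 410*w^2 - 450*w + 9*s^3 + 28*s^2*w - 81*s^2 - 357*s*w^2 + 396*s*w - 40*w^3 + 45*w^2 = 9*s^3 - 63*s^2 - 441*s - 40*w^3 + w^2*(455 - 357*s) + w*(28*s^2 + 822*s - 910) + 495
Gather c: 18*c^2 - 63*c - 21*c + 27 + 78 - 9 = 18*c^2 - 84*c + 96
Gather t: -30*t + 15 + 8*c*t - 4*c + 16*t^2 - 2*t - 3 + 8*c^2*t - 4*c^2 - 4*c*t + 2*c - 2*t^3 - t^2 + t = -4*c^2 - 2*c - 2*t^3 + 15*t^2 + t*(8*c^2 + 4*c - 31) + 12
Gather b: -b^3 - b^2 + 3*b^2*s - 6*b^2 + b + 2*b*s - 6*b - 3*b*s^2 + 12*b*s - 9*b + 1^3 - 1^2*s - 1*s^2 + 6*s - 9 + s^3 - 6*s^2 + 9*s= -b^3 + b^2*(3*s - 7) + b*(-3*s^2 + 14*s - 14) + s^3 - 7*s^2 + 14*s - 8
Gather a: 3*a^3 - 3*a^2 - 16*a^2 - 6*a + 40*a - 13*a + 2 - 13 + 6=3*a^3 - 19*a^2 + 21*a - 5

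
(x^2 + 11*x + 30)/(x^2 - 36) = (x + 5)/(x - 6)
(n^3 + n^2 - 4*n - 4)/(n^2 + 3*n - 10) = (n^2 + 3*n + 2)/(n + 5)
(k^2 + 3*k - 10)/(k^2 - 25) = (k - 2)/(k - 5)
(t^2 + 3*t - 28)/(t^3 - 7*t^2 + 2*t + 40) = (t + 7)/(t^2 - 3*t - 10)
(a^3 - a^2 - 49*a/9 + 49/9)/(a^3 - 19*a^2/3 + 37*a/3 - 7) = (a + 7/3)/(a - 3)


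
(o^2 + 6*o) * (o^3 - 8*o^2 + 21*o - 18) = o^5 - 2*o^4 - 27*o^3 + 108*o^2 - 108*o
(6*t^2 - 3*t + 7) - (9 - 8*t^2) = 14*t^2 - 3*t - 2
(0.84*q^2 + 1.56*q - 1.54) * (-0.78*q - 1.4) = -0.6552*q^3 - 2.3928*q^2 - 0.9828*q + 2.156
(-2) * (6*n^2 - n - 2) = -12*n^2 + 2*n + 4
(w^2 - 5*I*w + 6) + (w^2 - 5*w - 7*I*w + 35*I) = 2*w^2 - 5*w - 12*I*w + 6 + 35*I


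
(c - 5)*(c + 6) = c^2 + c - 30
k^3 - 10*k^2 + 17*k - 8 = (k - 8)*(k - 1)^2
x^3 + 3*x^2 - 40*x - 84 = (x - 6)*(x + 2)*(x + 7)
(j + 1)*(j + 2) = j^2 + 3*j + 2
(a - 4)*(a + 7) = a^2 + 3*a - 28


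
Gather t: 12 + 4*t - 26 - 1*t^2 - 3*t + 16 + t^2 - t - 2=0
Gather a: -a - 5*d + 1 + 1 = -a - 5*d + 2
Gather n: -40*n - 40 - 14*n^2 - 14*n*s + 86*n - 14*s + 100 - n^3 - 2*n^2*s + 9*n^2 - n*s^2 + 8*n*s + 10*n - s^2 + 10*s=-n^3 + n^2*(-2*s - 5) + n*(-s^2 - 6*s + 56) - s^2 - 4*s + 60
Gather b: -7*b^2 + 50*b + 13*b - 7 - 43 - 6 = -7*b^2 + 63*b - 56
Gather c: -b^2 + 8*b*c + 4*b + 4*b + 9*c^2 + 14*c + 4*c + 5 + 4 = -b^2 + 8*b + 9*c^2 + c*(8*b + 18) + 9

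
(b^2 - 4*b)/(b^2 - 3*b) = (b - 4)/(b - 3)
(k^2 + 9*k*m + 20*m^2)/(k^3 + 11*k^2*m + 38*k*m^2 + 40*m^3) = 1/(k + 2*m)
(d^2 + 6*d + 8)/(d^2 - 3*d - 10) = (d + 4)/(d - 5)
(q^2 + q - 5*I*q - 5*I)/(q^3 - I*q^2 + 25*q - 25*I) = (q + 1)/(q^2 + 4*I*q + 5)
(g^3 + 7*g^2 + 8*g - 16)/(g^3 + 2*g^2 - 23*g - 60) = (g^2 + 3*g - 4)/(g^2 - 2*g - 15)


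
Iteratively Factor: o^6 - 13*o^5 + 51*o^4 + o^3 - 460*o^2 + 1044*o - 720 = (o - 2)*(o^5 - 11*o^4 + 29*o^3 + 59*o^2 - 342*o + 360) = (o - 5)*(o - 2)*(o^4 - 6*o^3 - o^2 + 54*o - 72) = (o - 5)*(o - 3)*(o - 2)*(o^3 - 3*o^2 - 10*o + 24) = (o - 5)*(o - 3)*(o - 2)*(o + 3)*(o^2 - 6*o + 8) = (o - 5)*(o - 3)*(o - 2)^2*(o + 3)*(o - 4)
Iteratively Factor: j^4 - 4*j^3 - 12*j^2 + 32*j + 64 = (j - 4)*(j^3 - 12*j - 16) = (j - 4)*(j + 2)*(j^2 - 2*j - 8) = (j - 4)^2*(j + 2)*(j + 2)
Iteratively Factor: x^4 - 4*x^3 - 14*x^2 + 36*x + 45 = (x - 5)*(x^3 + x^2 - 9*x - 9) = (x - 5)*(x + 3)*(x^2 - 2*x - 3) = (x - 5)*(x + 1)*(x + 3)*(x - 3)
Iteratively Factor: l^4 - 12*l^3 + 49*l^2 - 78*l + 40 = (l - 1)*(l^3 - 11*l^2 + 38*l - 40) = (l - 5)*(l - 1)*(l^2 - 6*l + 8) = (l - 5)*(l - 2)*(l - 1)*(l - 4)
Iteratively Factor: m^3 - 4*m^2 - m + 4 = (m - 1)*(m^2 - 3*m - 4) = (m - 1)*(m + 1)*(m - 4)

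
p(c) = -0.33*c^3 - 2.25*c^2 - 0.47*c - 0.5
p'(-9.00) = -40.16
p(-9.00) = 62.05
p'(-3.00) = 4.12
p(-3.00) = -10.43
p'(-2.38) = 4.63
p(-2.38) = -7.68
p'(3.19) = -24.90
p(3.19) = -35.61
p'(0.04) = -0.65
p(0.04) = -0.52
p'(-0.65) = 2.04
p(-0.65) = -1.05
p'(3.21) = -25.12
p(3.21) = -36.11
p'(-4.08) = 1.41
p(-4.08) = -13.62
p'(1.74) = -11.30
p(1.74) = -9.87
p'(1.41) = -8.78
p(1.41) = -6.56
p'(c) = -0.99*c^2 - 4.5*c - 0.47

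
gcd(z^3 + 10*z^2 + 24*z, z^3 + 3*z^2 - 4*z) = z^2 + 4*z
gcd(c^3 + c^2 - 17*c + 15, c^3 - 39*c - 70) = c + 5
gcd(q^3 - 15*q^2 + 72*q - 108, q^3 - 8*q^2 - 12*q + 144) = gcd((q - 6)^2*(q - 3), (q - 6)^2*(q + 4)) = q^2 - 12*q + 36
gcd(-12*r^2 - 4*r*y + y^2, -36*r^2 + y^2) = -6*r + y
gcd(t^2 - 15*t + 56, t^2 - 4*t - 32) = t - 8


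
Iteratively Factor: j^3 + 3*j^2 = (j)*(j^2 + 3*j) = j^2*(j + 3)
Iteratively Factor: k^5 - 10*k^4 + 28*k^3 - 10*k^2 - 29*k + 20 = (k - 5)*(k^4 - 5*k^3 + 3*k^2 + 5*k - 4) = (k - 5)*(k - 1)*(k^3 - 4*k^2 - k + 4) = (k - 5)*(k - 4)*(k - 1)*(k^2 - 1) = (k - 5)*(k - 4)*(k - 1)*(k + 1)*(k - 1)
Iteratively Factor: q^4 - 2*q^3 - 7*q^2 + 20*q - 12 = (q - 2)*(q^3 - 7*q + 6) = (q - 2)^2*(q^2 + 2*q - 3) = (q - 2)^2*(q + 3)*(q - 1)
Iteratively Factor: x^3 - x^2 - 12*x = (x)*(x^2 - x - 12) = x*(x - 4)*(x + 3)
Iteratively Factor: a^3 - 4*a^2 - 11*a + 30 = (a - 2)*(a^2 - 2*a - 15) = (a - 2)*(a + 3)*(a - 5)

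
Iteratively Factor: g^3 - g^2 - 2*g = (g - 2)*(g^2 + g) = (g - 2)*(g + 1)*(g)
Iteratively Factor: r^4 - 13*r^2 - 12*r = (r)*(r^3 - 13*r - 12) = r*(r + 1)*(r^2 - r - 12) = r*(r - 4)*(r + 1)*(r + 3)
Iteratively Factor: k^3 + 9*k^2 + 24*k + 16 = (k + 4)*(k^2 + 5*k + 4) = (k + 1)*(k + 4)*(k + 4)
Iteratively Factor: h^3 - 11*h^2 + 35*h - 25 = (h - 5)*(h^2 - 6*h + 5) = (h - 5)*(h - 1)*(h - 5)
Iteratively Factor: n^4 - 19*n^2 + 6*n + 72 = (n - 3)*(n^3 + 3*n^2 - 10*n - 24) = (n - 3)^2*(n^2 + 6*n + 8) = (n - 3)^2*(n + 2)*(n + 4)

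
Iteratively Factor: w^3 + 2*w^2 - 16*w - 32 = (w + 2)*(w^2 - 16) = (w + 2)*(w + 4)*(w - 4)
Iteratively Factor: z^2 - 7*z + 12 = (z - 4)*(z - 3)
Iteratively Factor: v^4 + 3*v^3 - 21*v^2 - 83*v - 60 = (v + 1)*(v^3 + 2*v^2 - 23*v - 60) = (v - 5)*(v + 1)*(v^2 + 7*v + 12) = (v - 5)*(v + 1)*(v + 3)*(v + 4)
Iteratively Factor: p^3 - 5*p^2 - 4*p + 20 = (p - 5)*(p^2 - 4) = (p - 5)*(p - 2)*(p + 2)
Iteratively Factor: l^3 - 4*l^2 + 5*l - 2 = (l - 1)*(l^2 - 3*l + 2) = (l - 2)*(l - 1)*(l - 1)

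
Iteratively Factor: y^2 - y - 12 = (y + 3)*(y - 4)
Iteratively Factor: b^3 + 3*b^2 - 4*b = (b)*(b^2 + 3*b - 4) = b*(b - 1)*(b + 4)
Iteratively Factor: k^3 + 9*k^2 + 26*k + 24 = (k + 3)*(k^2 + 6*k + 8) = (k + 2)*(k + 3)*(k + 4)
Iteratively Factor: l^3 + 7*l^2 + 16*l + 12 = (l + 2)*(l^2 + 5*l + 6) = (l + 2)*(l + 3)*(l + 2)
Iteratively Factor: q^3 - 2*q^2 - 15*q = (q)*(q^2 - 2*q - 15) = q*(q - 5)*(q + 3)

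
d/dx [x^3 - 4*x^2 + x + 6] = 3*x^2 - 8*x + 1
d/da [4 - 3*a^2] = -6*a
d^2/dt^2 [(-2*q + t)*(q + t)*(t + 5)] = -2*q + 6*t + 10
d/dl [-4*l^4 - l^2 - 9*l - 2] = -16*l^3 - 2*l - 9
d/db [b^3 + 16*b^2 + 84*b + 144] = 3*b^2 + 32*b + 84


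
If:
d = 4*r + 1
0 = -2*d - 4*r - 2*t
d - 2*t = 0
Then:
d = 1/4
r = -3/16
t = 1/8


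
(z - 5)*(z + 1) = z^2 - 4*z - 5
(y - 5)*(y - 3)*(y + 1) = y^3 - 7*y^2 + 7*y + 15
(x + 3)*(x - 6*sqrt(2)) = x^2 - 6*sqrt(2)*x + 3*x - 18*sqrt(2)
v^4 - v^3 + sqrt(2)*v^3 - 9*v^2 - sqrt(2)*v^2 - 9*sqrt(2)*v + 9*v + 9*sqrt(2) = (v - 3)*(v - 1)*(v + 3)*(v + sqrt(2))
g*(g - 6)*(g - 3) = g^3 - 9*g^2 + 18*g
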